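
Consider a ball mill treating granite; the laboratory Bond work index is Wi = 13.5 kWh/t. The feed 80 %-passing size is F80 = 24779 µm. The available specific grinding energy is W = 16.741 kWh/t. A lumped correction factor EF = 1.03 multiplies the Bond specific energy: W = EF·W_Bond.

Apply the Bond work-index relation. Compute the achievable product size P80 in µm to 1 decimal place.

P80 = 62.2 µm

W_Bond = 10·Wi·(1/√P₈₀ − 1/√F₈₀)
W_Bond = W / EF = 16.741 / 1.03 = 16.2534 kWh/t
P80^(−½) = W_Bond/(10 Wi) + F80^(−½)
  = 16.2534/(10·13.5) + 1/√24779 = 0.120396 + 0.006353 = 0.126748
P80 = (1/0.126748)² = 7.8897² = 62.25 µm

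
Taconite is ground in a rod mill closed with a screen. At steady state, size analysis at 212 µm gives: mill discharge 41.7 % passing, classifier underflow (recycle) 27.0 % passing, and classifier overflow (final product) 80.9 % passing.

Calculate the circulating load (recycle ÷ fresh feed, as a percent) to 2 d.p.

CL = 266.67 %

Classifier node, passing 212 µm:
d + r·d = r·u + o → r(d−u) = o−d
r = (80.9 − 41.7)/(41.7 − 27.0) = 39.2/14.7 = 2.6667
CL = 100·r = 266.67 %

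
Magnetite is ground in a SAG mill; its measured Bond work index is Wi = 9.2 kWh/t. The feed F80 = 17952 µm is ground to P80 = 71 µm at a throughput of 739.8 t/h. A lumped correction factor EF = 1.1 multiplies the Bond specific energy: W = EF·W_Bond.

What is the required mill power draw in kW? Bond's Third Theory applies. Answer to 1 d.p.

P = 8326.4 kW

Bond:  W = 10 Wi (1/√P − 1/√F)
W = 10·9.2·(1/√71 − 1/√17952) = 10·9.2·(0.111215) = 10.2317 kWh/t
Corrected W = EF·W_Bond = 1.1·10.2317 = 11.2549 kWh/t
P_mill = W·ṁ = 11.2549·739.8 = 8326.4 kW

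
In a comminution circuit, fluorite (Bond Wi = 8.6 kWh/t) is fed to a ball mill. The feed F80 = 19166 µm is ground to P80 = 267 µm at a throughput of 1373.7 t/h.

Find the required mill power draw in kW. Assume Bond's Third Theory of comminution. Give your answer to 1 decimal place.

W = 10 Wi / √P80 − 10 Wi / √F80
W = 10·8.6·(1/√267 − 1/√19166) = 10·8.6·(0.053976) = 4.6419 kWh/t
Power = W × throughput = 4.6419 kWh/t × 1373.7 t/h = 6376.6 kW

P = 6376.6 kW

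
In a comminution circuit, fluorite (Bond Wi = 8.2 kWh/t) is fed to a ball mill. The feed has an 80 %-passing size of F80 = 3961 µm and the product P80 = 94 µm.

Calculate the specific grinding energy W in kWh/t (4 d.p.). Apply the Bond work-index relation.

Bond:  W = 10 Wi (1/√P − 1/√F)
1/√94 = 0.103142;  1/√3961 = 0.015889
W = 10·8.2·(0.103142 − 0.015889) = 7.1548 kWh/t

W = 7.1548 kWh/t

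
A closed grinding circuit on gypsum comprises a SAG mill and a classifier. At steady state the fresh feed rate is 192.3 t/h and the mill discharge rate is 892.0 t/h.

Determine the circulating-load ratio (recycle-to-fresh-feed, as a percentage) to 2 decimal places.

Discharge = new feed + return, hence
R = M − F = 892.0 − 192.3 = 699.7 t/h
CL = 100·R/F = 100·699.7/192.3 = 363.86 %

CL = 363.86 %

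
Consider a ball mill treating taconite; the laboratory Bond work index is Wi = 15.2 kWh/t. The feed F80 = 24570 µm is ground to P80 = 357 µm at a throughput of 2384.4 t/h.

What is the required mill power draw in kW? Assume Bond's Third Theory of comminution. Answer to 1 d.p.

W = 10 Wi (P80^-0.5 − F80^-0.5)
W = 10·15.2·(1/√357 − 1/√24570) = 10·15.2·(0.046546) = 7.0750 kWh/t
P = W·T = 7.0750·2384.4 = 16869.6 kW

P = 16869.6 kW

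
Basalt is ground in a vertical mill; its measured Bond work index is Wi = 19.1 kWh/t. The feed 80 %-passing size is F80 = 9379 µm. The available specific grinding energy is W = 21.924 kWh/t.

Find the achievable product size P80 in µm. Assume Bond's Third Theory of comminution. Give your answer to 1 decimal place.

W = 10 Wi (P80^-0.5 − F80^-0.5)
P80^-0.5 = F80^-0.5 + W/(10 Wi)
  = 21.9240/(10·19.1) + 1/√9379 = 0.114785 + 0.010326 = 0.125111
P80 = (1/0.125111)² = 7.9929² = 63.89 µm

P80 = 63.9 µm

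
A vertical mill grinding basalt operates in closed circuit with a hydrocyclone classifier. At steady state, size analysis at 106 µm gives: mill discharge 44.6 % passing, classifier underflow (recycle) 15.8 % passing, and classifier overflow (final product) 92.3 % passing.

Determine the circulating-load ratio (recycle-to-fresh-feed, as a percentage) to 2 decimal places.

Mass balance on the −106 µm fraction:
d + r·d = r·u + o → r(d−u) = o−d
r = (92.3 − 44.6)/(44.6 − 15.8) = 47.7/28.8 = 1.6562
CL = 100·r = 165.62 %

CL = 165.62 %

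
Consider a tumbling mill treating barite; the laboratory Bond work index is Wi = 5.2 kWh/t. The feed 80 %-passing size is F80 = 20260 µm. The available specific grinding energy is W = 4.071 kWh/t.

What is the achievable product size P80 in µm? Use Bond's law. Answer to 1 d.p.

P80 = 137.4 µm

W = 10 Wi (P80^-0.5 − F80^-0.5)
⇒ 1/√P80 = W/(10·Wi) + 1/√F80
  = 4.0710/(10·5.2) + 1/√20260 = 0.078288 + 0.007026 = 0.085314
P80 = (1/0.085314)² = 11.7214² = 137.39 µm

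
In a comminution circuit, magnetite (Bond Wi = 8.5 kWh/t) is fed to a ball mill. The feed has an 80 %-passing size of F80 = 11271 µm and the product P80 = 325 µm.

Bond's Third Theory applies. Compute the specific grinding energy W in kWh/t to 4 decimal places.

W = 3.9143 kWh/t

W = 10 Wi (1/√P80 − 1/√F80)  [Bond]
1/√325 = 0.055470;  1/√11271 = 0.009419
W = 10·8.5·(0.055470 − 0.009419) = 3.9143 kWh/t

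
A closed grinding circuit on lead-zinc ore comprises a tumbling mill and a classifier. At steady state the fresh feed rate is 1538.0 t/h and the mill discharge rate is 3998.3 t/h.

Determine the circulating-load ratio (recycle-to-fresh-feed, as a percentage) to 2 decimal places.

CL = 159.97 %

Steady state: M = F + R.
R = M − F = 3998.3 − 1538.0 = 2460.3 t/h
CL = 100·R/F = 100·2460.3/1538.0 = 159.97 %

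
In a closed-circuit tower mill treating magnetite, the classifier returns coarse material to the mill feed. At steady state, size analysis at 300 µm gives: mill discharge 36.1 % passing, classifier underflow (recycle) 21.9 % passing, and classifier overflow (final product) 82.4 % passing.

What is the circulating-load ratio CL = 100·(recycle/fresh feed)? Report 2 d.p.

Mass balance on the −300 µm fraction:
r = (o − d)/(d − u)
r = (82.4 − 36.1)/(36.1 − 21.9) = 46.3/14.2 = 3.2606
CL = 100·r = 326.06 %

CL = 326.06 %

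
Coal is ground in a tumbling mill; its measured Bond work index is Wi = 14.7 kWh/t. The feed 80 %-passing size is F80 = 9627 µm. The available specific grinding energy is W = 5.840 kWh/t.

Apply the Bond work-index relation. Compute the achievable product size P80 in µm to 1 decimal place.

P80 = 401.3 µm

Bond: W = 10·Wi·(1/√P80 − 1/√F80)
P80^(−½) = W/(10 Wi) + F80^(−½)
  = 5.8400/(10·14.7) + 1/√9627 = 0.039728 + 0.010192 = 0.049920
P80 = (1/0.049920)² = 20.0321² = 401.29 µm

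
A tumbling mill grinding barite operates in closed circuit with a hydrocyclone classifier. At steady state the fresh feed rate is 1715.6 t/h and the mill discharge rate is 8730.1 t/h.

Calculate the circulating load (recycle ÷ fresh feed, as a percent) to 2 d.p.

Discharge = new feed + return, hence
R = M − F = 8730.1 − 1715.6 = 7014.5 t/h
CL = 100·R/F = 100·7014.5/1715.6 = 408.87 %

CL = 408.87 %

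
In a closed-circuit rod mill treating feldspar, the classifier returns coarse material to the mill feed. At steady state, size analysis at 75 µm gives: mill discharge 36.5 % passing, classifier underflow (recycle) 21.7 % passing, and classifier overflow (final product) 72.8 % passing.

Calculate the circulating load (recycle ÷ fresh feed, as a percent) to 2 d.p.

CL = 245.27 %

Two-product formula at 75 µm:
r = (o − d)/(d − u)
r = (72.8 − 36.5)/(36.5 − 21.7) = 36.3/14.8 = 2.4527
CL = 100·r = 245.27 %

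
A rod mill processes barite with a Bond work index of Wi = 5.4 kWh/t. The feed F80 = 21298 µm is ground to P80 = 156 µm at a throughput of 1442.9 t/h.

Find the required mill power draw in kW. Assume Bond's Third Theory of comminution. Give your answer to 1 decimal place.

P = 5704.4 kW

W = 10·Wi·(P80^(-½) − F80^(-½))
W = 10·5.4·(1/√156 − 1/√21298) = 10·5.4·(0.073212) = 3.9534 kWh/t
P = W·T = 3.9534·1442.9 = 5704.4 kW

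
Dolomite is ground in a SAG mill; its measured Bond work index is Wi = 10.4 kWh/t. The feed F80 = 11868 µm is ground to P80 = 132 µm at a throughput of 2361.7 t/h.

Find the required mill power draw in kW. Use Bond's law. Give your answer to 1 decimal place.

P = 19123.6 kW

Bond:  W = 10 Wi (1/√P − 1/√F)
W = 10·10.4·(1/√132 − 1/√11868) = 10·10.4·(0.077859) = 8.0974 kWh/t
Mill draw = 8.0974 × 2361.7 = 19123.6 kW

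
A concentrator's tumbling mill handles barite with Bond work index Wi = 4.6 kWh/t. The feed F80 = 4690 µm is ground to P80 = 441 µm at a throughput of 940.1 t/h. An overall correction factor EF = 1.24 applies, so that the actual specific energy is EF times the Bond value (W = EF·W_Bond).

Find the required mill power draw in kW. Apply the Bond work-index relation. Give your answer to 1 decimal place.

P = 1770.5 kW

Bond: W = 10·Wi·(1/√P80 − 1/√F80)
W = 10·4.6·(1/√441 − 1/√4690) = 10·4.6·(0.033017) = 1.5188 kWh/t
Apply correction: 1.5188 × 1.24 = 1.8833 kWh/t
Power = W × throughput = 1.8833 kWh/t × 940.1 t/h = 1770.5 kW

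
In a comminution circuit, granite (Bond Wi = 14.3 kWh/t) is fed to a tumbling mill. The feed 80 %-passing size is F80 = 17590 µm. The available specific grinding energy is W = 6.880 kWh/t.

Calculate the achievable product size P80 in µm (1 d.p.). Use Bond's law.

P80 = 322.9 µm

W_Bond = 10·Wi·(1/√P₈₀ − 1/√F₈₀)
P80^(−½) = W/(10 Wi) + F80^(−½)
  = 6.8800/(10·14.3) + 1/√17590 = 0.048112 + 0.007540 = 0.055652
P80 = (1/0.055652)² = 17.9689² = 322.88 µm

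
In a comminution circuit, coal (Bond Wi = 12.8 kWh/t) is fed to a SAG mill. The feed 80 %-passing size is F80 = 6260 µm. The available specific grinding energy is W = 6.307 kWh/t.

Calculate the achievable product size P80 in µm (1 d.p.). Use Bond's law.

W = 10 Wi (P80^-0.5 − F80^-0.5)
⇒ 1/√P80 = W/(10 Wi) + 1/√F80
  = 6.3070/(10·12.8) + 1/√6260 = 0.049273 + 0.012639 = 0.061912
P80 = (1/0.061912)² = 16.1518² = 260.88 µm

P80 = 260.9 µm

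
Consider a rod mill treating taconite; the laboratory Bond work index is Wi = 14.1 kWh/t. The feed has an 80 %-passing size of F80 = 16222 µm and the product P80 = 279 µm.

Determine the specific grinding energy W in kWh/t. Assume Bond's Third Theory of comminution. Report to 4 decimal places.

W = 10·Wi·[P80^(−½) − F80^(−½)]
1/√279 = 0.059868;  1/√16222 = 0.007851
W = 10·14.1·(0.059868 − 0.007851) = 7.3344 kWh/t

W = 7.3344 kWh/t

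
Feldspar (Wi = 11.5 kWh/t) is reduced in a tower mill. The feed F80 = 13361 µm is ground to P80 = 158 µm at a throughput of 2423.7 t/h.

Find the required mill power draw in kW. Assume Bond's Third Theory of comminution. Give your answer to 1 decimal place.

W = 10 Wi (1/√P80 − 1/√F80)  [Bond]
W = 10·11.5·(1/√158 − 1/√13361) = 10·11.5·(0.070904) = 8.1540 kWh/t
Power = W × throughput = 8.1540 kWh/t × 2423.7 t/h = 19762.9 kW

P = 19762.9 kW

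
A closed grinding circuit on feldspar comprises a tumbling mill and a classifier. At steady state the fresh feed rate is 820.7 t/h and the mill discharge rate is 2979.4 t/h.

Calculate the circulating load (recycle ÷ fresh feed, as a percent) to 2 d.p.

M = F + R at steady state, so:
R = M − F = 2979.4 − 820.7 = 2158.7 t/h
CL = 100·R/F = 100·2158.7/820.7 = 263.03 %

CL = 263.03 %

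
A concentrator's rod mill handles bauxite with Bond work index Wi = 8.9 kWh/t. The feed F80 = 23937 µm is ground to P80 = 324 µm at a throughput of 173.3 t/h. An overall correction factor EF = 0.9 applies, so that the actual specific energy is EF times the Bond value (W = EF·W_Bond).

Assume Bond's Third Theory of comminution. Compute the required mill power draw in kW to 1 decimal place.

W = 10·Wi·[P80^(−½) − F80^(−½)]
W = 10·8.9·(1/√324 − 1/√23937) = 10·8.9·(0.049092) = 4.3692 kWh/t
Apply correction: 4.3692 × 0.9 = 3.9323 kWh/t
Mill draw = 3.9323 × 173.3 = 681.5 kW

P = 681.5 kW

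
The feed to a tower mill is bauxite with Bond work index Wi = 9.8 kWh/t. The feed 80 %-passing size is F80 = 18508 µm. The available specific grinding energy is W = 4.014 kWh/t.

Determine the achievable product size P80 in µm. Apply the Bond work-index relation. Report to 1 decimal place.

W = 10 Wi / √P80 − 10 Wi / √F80
1/√P80 = 1/√F80 + W/(10·Wi)
  = 4.0140/(10·9.8) + 1/√18508 = 0.040959 + 0.007351 = 0.048310
P80 = (1/0.048310)² = 20.6998² = 428.48 µm

P80 = 428.5 µm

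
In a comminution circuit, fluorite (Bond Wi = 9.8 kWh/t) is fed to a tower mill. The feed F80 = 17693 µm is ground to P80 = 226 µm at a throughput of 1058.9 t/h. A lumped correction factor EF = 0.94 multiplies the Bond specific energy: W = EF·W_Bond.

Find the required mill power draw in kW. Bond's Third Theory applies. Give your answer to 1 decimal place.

W = 10 Wi (P80^-0.5 − F80^-0.5)
W = 10·9.8·(1/√226 − 1/√17693) = 10·9.8·(0.059001) = 5.7821 kWh/t
Corrected W = EF·W_Bond = 0.94·5.7821 = 5.4352 kWh/t
P = W·T = 5.4352·1058.9 = 5755.3 kW

P = 5755.3 kW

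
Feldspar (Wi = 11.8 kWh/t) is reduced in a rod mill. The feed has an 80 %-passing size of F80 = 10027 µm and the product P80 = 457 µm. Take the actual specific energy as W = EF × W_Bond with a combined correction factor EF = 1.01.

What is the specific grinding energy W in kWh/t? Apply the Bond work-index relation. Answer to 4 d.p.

W = 4.3848 kWh/t

W_Bond = 10·Wi·(1/√P₈₀ − 1/√F₈₀)
1/√457 = 0.046778;  1/√10027 = 0.009987
W = 10·11.8·(0.046778 − 0.009987) = 4.3414 kWh/t
Corrected W = EF·W_Bond = 1.01·4.3414 = 4.3848 kWh/t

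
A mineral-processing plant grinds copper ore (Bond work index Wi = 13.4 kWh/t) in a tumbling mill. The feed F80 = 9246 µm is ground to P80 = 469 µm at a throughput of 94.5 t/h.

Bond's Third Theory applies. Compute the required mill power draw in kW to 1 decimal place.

P = 453.0 kW

W = 10·Wi·[P80^(−½) − F80^(−½)]
W = 10·13.4·(1/√469 − 1/√9246) = 10·13.4·(0.035776) = 4.7940 kWh/t
Mill draw = 4.7940 × 94.5 = 453.0 kW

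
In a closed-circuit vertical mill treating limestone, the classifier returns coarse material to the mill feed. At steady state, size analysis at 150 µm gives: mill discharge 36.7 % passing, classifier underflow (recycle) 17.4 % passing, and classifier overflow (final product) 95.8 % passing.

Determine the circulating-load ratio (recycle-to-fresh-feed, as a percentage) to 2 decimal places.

Two-product formula at 150 µm:
r = (o − d)/(d − u)
r = (95.8 − 36.7)/(36.7 − 17.4) = 59.1/19.3 = 3.0622
CL = 100·r = 306.22 %

CL = 306.22 %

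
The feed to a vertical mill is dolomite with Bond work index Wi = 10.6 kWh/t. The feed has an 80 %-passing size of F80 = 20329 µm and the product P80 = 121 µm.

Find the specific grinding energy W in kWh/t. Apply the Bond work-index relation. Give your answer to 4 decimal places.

W = 8.8929 kWh/t

Bond:  W = 10 Wi (1/√P − 1/√F)
1/√121 = 0.090909;  1/√20329 = 0.007014
W = 10·10.6·(0.090909 − 0.007014) = 8.8929 kWh/t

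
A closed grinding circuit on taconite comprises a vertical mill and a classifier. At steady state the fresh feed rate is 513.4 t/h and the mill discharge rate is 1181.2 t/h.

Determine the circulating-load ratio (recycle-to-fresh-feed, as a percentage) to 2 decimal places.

Steady state: M = F + R.
R = M − F = 1181.2 − 513.4 = 667.8 t/h
CL = 100·R/F = 100·667.8/513.4 = 130.07 %

CL = 130.07 %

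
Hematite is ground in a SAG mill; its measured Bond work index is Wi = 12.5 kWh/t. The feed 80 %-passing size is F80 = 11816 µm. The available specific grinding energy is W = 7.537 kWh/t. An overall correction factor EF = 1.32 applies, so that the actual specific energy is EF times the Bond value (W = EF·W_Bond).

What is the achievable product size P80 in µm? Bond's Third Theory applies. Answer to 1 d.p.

W = 10 Wi (1/√P80 − 1/√F80)  [Bond]
W_Bond = W / EF = 7.537 / 1.32 = 5.7098 kWh/t
⇒ 1/√P80 = W_Bond/(10 Wi) + 1/√F80
  = 5.7098/(10·12.5) + 1/√11816 = 0.045679 + 0.009200 = 0.054878
P80 = (1/0.054878)² = 18.2221² = 332.05 µm

P80 = 332.0 µm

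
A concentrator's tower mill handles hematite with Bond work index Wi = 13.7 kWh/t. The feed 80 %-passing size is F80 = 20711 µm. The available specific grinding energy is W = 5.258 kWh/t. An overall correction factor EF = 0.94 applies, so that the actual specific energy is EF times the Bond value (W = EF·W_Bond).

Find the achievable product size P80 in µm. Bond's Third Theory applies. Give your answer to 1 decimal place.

P80 = 438.1 µm

W = 10 Wi / √P80 − 10 Wi / √F80
W_Bond = W / EF = 5.258 / 0.94 = 5.5936 kWh/t
⇒ 1/√P80 = W_Bond/(10·Wi) + 1/√F80
  = 5.5936/(10·13.7) + 1/√20711 = 0.040829 + 0.006949 = 0.047778
P80 = (1/0.047778)² = 20.9302² = 438.07 µm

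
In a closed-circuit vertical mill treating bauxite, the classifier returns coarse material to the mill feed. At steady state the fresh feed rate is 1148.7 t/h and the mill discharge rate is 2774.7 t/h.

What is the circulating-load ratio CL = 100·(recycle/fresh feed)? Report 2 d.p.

CL = 141.55 %

Discharge = new feed + return, hence
R = M − F = 2774.7 − 1148.7 = 1626.0 t/h
CL = 100·R/F = 100·1626.0/1148.7 = 141.55 %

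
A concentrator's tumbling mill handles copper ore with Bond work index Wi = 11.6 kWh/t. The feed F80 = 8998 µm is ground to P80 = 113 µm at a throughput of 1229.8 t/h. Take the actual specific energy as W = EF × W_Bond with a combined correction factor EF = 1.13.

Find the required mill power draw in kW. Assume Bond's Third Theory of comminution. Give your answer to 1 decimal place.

P = 13465.2 kW

Bond:  W = 10 Wi (1/√P − 1/√F)
W = 10·11.6·(1/√113 − 1/√8998) = 10·11.6·(0.083530) = 9.6895 kWh/t
Corrected W = EF·W_Bond = 1.13·9.6895 = 10.9491 kWh/t
P_mill = W·ṁ = 10.9491·1229.8 = 13465.2 kW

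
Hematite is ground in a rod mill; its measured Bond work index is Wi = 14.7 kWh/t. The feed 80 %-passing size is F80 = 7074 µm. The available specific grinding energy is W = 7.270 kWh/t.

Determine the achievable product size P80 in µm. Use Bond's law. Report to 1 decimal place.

P80 = 265.7 µm

Bond:  W = 10 Wi (1/√P − 1/√F)
P80^(−½) = W/(10 Wi) + F80^(−½)
  = 7.2700/(10·14.7) + 1/√7074 = 0.049456 + 0.011890 = 0.061345
P80 = (1/0.061345)² = 16.3011² = 265.73 µm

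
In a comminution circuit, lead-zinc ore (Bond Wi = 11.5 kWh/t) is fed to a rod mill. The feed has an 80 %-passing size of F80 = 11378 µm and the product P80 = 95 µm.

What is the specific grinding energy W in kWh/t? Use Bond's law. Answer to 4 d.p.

W = 10.7206 kWh/t

W = 10·Wi·[P80^(−½) − F80^(−½)]
1/√95 = 0.102598;  1/√11378 = 0.009375
W = 10·11.5·(0.102598 − 0.009375) = 10.7206 kWh/t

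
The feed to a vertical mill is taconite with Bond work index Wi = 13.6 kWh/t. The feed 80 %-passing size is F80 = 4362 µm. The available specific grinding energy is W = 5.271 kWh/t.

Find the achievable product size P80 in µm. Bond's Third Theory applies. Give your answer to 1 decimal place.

P80 = 344.2 µm

W = 10·Wi·(P80^(-½) − F80^(-½))
⇒ 1/√P80 = W/(10 Wi) + 1/√F80
  = 5.2710/(10·13.6) + 1/√4362 = 0.038757 + 0.015141 = 0.053898
P80 = (1/0.053898)² = 18.5534² = 344.23 µm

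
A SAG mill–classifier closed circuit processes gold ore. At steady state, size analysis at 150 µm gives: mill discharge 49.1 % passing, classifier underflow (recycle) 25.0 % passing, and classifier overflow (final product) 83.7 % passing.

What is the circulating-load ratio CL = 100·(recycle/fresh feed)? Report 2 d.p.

Mass balance on the −150 µm fraction:
(1+r)·d = r·u + o ⇒ r = (o−d)/(d−u)
r = (83.7 − 49.1)/(49.1 − 25.0) = 34.6/24.1 = 1.4357
CL = 100·r = 143.57 %

CL = 143.57 %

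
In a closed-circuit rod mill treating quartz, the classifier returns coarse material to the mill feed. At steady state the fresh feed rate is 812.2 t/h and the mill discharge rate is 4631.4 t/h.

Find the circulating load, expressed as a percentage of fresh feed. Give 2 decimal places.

M = F + R at steady state, so:
R = M − F = 4631.4 − 812.2 = 3819.2 t/h
CL = 100·R/F = 100·3819.2/812.2 = 470.23 %

CL = 470.23 %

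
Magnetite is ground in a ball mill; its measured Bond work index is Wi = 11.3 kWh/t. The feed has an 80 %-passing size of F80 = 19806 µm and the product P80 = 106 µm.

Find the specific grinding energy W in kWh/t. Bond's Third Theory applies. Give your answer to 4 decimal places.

W = 10.1726 kWh/t

W = 10 Wi (P80^-0.5 − F80^-0.5)
1/√106 = 0.097129;  1/√19806 = 0.007106
W = 10·11.3·(0.097129 − 0.007106) = 10.1726 kWh/t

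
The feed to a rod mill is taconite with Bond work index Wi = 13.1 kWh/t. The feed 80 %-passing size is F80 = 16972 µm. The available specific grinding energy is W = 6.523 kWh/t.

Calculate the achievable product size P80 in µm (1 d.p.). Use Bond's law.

Bond: W = 10·Wi·(1/√P80 − 1/√F80)
1/√P80 = 1/√F80 + W/(10·Wi)
  = 6.5230/(10·13.1) + 1/√16972 = 0.049794 + 0.007676 = 0.057470
P80 = (1/0.057470)² = 17.4004² = 302.77 µm

P80 = 302.8 µm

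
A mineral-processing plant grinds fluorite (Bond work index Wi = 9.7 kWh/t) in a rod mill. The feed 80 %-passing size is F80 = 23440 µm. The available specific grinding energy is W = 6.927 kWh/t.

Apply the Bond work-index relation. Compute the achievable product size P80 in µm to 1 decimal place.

P80 = 164.6 µm

W_Bond = 10·Wi·(1/√P₈₀ − 1/√F₈₀)
⇒ 1/√P80 = W/(10 Wi) + 1/√F80
  = 6.9270/(10·9.7) + 1/√23440 = 0.071412 + 0.006532 = 0.077944
P80 = (1/0.077944)² = 12.8297² = 164.60 µm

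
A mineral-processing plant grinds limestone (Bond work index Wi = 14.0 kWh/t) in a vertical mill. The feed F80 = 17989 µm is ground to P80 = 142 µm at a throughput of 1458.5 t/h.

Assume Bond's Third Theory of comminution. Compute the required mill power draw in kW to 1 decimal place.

P = 15612.8 kW

W = 10 Wi (1/√P80 − 1/√F80)  [Bond]
W = 10·14.0·(1/√142 − 1/√17989) = 10·14.0·(0.076462) = 10.7047 kWh/t
Mill draw = 10.7047 × 1458.5 = 15612.8 kW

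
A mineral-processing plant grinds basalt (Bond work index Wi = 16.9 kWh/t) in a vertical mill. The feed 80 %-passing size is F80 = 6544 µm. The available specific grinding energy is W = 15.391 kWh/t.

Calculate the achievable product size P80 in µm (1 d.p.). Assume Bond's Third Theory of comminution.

W = 10·Wi·[P80^(−½) − F80^(−½)]
1/√P80 = 1/√F80 + W/(10·Wi)
  = 15.3910/(10·16.9) + 1/√6544 = 0.091071 + 0.012362 = 0.103433
P80 = (1/0.103433)² = 9.6681² = 93.47 µm

P80 = 93.5 µm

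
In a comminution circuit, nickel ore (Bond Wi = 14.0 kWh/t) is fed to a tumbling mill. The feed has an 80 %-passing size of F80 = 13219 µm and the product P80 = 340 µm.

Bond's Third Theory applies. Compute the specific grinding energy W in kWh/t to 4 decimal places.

W = 6.3749 kWh/t

Bond:  W = 10 Wi (1/√P − 1/√F)
1/√340 = 0.054233;  1/√13219 = 0.008698
W = 10·14.0·(0.054233 − 0.008698) = 6.3749 kWh/t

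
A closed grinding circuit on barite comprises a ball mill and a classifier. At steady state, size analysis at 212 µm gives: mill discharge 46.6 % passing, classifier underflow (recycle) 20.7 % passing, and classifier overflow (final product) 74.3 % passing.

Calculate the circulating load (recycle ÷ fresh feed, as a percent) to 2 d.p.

Classifier node, passing 212 µm:
Fd + Rd = Ru + Fo ⇒ R/F = (o−d)/(d−u)
r = (74.3 − 46.6)/(46.6 − 20.7) = 27.7/25.9 = 1.0695
CL = 100·r = 106.95 %

CL = 106.95 %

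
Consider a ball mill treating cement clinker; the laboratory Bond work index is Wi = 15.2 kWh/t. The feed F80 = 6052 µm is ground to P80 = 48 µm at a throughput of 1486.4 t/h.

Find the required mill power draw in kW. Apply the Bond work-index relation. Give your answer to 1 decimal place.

P = 29706.4 kW

W_Bond = 10·Wi·(1/√P₈₀ − 1/√F₈₀)
W = 10·15.2·(1/√48 − 1/√6052) = 10·15.2·(0.131483) = 19.9854 kWh/t
P = W·T = 19.9854·1486.4 = 29706.4 kW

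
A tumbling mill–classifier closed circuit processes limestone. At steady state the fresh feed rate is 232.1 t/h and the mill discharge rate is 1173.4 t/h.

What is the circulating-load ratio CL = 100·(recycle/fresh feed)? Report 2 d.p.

CL = 405.56 %

Steady state: M = F + R.
R = M − F = 1173.4 − 232.1 = 941.3 t/h
CL = 100·R/F = 100·941.3/232.1 = 405.56 %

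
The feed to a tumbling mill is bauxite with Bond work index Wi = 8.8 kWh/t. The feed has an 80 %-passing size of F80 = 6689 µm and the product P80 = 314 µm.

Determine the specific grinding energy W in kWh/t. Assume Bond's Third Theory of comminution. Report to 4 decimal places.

W = 10 Wi (1/√P80 − 1/√F80)  [Bond]
1/√314 = 0.056433;  1/√6689 = 0.012227
W = 10·8.8·(0.056433 − 0.012227) = 3.8902 kWh/t

W = 3.8902 kWh/t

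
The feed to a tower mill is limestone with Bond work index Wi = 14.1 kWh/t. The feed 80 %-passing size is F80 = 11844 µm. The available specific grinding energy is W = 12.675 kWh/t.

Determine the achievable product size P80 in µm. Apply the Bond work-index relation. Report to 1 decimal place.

P80 = 101.9 µm

W = 10 Wi (P80^-0.5 − F80^-0.5)
P80^-0.5 = F80^-0.5 + W/(10 Wi)
  = 12.6750/(10·14.1) + 1/√11844 = 0.089894 + 0.009189 = 0.099082
P80 = (1/0.099082)² = 10.0926² = 101.86 µm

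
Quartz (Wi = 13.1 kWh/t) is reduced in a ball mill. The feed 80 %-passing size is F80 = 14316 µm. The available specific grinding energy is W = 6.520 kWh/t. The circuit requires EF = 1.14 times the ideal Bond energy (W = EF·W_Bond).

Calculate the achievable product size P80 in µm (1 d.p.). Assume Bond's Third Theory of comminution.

P80 = 369.6 µm

W = 10·Wi·(P80^(-½) − F80^(-½))
W_Bond = W / EF = 6.520 / 1.14 = 5.7193 kWh/t
⇒ 1/√P80 = W_Bond/(10·Wi) + 1/√F80
  = 5.7193/(10·13.1) + 1/√14316 = 0.043659 + 0.008358 = 0.052017
P80 = (1/0.052017)² = 19.2247² = 369.59 µm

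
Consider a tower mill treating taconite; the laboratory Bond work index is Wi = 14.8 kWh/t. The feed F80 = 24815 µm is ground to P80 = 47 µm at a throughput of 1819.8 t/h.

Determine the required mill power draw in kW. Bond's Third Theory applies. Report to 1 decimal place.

P = 37576.1 kW

W_Bond = 10·Wi·(1/√P₈₀ − 1/√F₈₀)
W = 10·14.8·(1/√47 − 1/√24815) = 10·14.8·(0.139517) = 20.6485 kWh/t
Mill draw = 20.6485 × 1819.8 = 37576.1 kW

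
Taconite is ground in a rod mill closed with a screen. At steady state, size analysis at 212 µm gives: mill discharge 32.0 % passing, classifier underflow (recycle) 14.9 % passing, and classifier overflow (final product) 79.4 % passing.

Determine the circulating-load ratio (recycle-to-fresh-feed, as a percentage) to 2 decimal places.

Two-product formula at 212 µm:
Fd + Rd = Ru + Fo ⇒ R/F = (o−d)/(d−u)
r = (79.4 − 32.0)/(32.0 − 14.9) = 47.4/17.1 = 2.7719
CL = 100·r = 277.19 %

CL = 277.19 %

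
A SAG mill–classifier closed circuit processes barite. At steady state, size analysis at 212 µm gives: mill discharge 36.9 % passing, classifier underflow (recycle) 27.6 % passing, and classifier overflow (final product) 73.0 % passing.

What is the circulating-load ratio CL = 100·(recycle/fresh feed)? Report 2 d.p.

CL = 388.17 %

Two-product formula at 212 µm:
(1+r)·d = r·u + o ⇒ r = (o−d)/(d−u)
r = (73.0 − 36.9)/(36.9 − 27.6) = 36.1/9.3 = 3.8817
CL = 100·r = 388.17 %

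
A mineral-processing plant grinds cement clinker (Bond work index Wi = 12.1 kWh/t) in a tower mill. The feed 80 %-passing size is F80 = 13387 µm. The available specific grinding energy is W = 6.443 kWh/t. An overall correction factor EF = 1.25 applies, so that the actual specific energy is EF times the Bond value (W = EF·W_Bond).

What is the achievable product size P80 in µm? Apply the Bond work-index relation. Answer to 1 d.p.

W = 10 Wi (P80^-0.5 − F80^-0.5)
W_Bond = W / EF = 6.443 / 1.25 = 5.1544 kWh/t
⇒ 1/√P80 = W_Bond/(10·Wi) + 1/√F80
  = 5.1544/(10·12.1) + 1/√13387 = 0.042598 + 0.008643 = 0.051241
P80 = (1/0.051241)² = 19.5155² = 380.86 µm

P80 = 380.9 µm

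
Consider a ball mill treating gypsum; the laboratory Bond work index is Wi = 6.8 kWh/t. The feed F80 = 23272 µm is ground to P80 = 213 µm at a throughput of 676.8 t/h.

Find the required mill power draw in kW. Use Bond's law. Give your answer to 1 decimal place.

P = 2851.7 kW

Bond: W = 10·Wi·(1/√P80 − 1/√F80)
W = 10·6.8·(1/√213 − 1/√23272) = 10·6.8·(0.061964) = 4.2135 kWh/t
Power = W × throughput = 4.2135 kWh/t × 676.8 t/h = 2851.7 kW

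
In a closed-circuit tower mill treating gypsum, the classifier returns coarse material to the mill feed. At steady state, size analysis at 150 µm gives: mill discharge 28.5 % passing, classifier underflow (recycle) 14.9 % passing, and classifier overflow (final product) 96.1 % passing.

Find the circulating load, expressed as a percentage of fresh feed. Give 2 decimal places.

CL = 497.06 %

Balance %-passing 150 µm (r = R/F):
d + r·d = r·u + o → r(d−u) = o−d
r = (96.1 − 28.5)/(28.5 − 14.9) = 67.6/13.6 = 4.9706
CL = 100·r = 497.06 %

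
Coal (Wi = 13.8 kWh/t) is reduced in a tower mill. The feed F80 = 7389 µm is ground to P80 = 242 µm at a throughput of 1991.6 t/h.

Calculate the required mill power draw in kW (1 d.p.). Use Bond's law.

W = 10 Wi / √P80 − 10 Wi / √F80
W = 10·13.8·(1/√242 − 1/√7389) = 10·13.8·(0.052649) = 7.2656 kWh/t
P_mill = W·ṁ = 7.2656·1991.6 = 14470.1 kW

P = 14470.1 kW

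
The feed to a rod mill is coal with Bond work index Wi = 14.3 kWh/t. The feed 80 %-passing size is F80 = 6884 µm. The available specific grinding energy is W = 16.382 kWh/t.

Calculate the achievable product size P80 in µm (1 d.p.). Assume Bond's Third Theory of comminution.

P80 = 62.4 µm

W = 10 Wi (P80^-0.5 − F80^-0.5)
1/√P80 = 1/√F80 + W/(10·Wi)
  = 16.3820/(10·14.3) + 1/√6884 = 0.114559 + 0.012053 = 0.126612
P80 = (1/0.126612)² = 7.8981² = 62.38 µm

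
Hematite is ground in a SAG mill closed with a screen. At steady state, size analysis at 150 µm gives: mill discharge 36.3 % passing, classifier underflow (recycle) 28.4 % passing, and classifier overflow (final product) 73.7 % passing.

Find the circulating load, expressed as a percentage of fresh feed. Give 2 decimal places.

CL = 473.42 %

Let r = R/F. Size balance at 150 µm:
(1+r)·d = r·u + o ⇒ r = (o−d)/(d−u)
r = (73.7 − 36.3)/(36.3 − 28.4) = 37.4/7.9 = 4.7342
CL = 100·r = 473.42 %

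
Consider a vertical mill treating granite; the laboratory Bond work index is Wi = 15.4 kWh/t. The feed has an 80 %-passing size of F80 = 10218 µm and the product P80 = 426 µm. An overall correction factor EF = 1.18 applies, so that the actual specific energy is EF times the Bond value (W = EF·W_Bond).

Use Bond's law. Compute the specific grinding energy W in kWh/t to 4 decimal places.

W = 10 Wi / √P80 − 10 Wi / √F80
1/√426 = 0.048450;  1/√10218 = 0.009893
W = 10·15.4·(0.048450 − 0.009893) = 5.9378 kWh/t
Apply correction: 5.9378 × 1.18 = 7.0067 kWh/t

W = 7.0067 kWh/t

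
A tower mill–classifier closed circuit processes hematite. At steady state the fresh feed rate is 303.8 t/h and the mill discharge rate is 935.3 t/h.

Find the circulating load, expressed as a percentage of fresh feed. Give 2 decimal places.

Discharge = new feed + return, hence
R = M − F = 935.3 − 303.8 = 631.5 t/h
CL = 100·R/F = 100·631.5/303.8 = 207.87 %

CL = 207.87 %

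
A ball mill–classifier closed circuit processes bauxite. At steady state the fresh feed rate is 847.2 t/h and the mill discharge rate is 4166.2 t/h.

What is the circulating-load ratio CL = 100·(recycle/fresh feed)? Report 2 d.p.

CL = 391.76 %

M = F + R at steady state, so:
R = M − F = 4166.2 − 847.2 = 3319.0 t/h
CL = 100·R/F = 100·3319.0/847.2 = 391.76 %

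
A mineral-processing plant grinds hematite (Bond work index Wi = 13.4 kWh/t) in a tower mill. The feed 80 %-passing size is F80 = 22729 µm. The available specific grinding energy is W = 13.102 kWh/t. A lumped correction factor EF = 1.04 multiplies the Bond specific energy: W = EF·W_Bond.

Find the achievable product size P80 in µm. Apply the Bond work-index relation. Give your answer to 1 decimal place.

W = 10 Wi (P80^-0.5 − F80^-0.5)
W_Bond = W / EF = 13.102 / 1.04 = 12.5981 kWh/t
⇒ 1/√P80 = W_Bond/(10 Wi) + 1/√F80
  = 12.5981/(10·13.4) + 1/√22729 = 0.094015 + 0.006633 = 0.100648
P80 = (1/0.100648)² = 9.9356² = 98.72 µm

P80 = 98.7 µm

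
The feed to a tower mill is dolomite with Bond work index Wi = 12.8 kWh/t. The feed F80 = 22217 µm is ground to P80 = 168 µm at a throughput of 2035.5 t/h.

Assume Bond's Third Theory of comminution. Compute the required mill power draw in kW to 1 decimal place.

P = 18353.4 kW

W = 10·Wi·(P80^(-½) − F80^(-½))
W = 10·12.8·(1/√168 − 1/√22217) = 10·12.8·(0.070443) = 9.0167 kWh/t
P_mill = W·ṁ = 9.0167·2035.5 = 18353.4 kW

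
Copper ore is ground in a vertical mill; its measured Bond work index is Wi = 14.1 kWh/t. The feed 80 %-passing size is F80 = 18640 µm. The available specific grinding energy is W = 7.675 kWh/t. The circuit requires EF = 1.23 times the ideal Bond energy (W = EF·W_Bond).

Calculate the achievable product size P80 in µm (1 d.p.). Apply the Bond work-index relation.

W = 10 Wi (P80^-0.5 − F80^-0.5)
W_Bond = W / EF = 7.675 / 1.23 = 6.2398 kWh/t
⇒ 1/√P80 = W_Bond/(10 Wi) + 1/√F80
  = 6.2398/(10·14.1) + 1/√18640 = 0.044254 + 0.007324 = 0.051579
P80 = (1/0.051579)² = 19.3879² = 375.89 µm

P80 = 375.9 µm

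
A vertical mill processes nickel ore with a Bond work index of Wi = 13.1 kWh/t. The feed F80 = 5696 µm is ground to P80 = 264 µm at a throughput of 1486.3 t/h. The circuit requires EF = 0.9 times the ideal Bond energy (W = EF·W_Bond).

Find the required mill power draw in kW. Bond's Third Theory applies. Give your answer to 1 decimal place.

Bond:  W = 10 Wi (1/√P − 1/√F)
W = 10·13.1·(1/√264 − 1/√5696) = 10·13.1·(0.048296) = 6.3267 kWh/t
With EF = 0.9: W = 6.3267·0.9 = 5.6941 kWh/t
Mill draw = 5.6941 × 1486.3 = 8463.1 kW

P = 8463.1 kW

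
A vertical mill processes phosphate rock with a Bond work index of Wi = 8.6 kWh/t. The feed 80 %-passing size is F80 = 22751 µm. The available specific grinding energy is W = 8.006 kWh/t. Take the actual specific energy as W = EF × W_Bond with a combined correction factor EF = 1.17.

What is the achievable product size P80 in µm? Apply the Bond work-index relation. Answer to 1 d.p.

Bond: W = 10·Wi·(1/√P80 − 1/√F80)
W_Bond = W / EF = 8.006 / 1.17 = 6.8427 kWh/t
⇒ 1/√P80 = W_Bond/(10 Wi) + 1/√F80
  = 6.8427/(10·8.6) + 1/√22751 = 0.079567 + 0.006630 = 0.086196
P80 = (1/0.086196)² = 11.6014² = 134.59 µm

P80 = 134.6 µm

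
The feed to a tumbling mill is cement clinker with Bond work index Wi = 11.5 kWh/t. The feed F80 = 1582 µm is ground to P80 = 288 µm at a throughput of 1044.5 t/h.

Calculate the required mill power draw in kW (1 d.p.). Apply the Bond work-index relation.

P = 4058.0 kW

W = 10 Wi / √P80 − 10 Wi / √F80
W = 10·11.5·(1/√288 − 1/√1582) = 10·11.5·(0.033784) = 3.8851 kWh/t
P = W·T = 3.8851·1044.5 = 4058.0 kW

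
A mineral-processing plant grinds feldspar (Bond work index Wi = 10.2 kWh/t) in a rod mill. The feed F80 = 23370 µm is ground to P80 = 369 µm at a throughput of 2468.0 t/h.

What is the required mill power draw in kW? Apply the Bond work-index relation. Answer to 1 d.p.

W = 10 Wi (P80^-0.5 − F80^-0.5)
W = 10·10.2·(1/√369 − 1/√23370) = 10·10.2·(0.045517) = 4.6427 kWh/t
P = W·T = 4.6427·2468.0 = 11458.1 kW

P = 11458.1 kW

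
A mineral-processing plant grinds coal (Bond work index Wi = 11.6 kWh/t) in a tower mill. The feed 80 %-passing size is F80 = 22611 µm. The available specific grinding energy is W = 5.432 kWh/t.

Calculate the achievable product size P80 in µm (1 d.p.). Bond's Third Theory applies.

Bond: W = 10·Wi·(1/√P80 − 1/√F80)
⇒ 1/√P80 = W/(10 Wi) + 1/√F80
  = 5.4320/(10·11.6) + 1/√22611 = 0.046828 + 0.006650 = 0.053478
P80 = (1/0.053478)² = 18.6993² = 349.66 µm

P80 = 349.7 µm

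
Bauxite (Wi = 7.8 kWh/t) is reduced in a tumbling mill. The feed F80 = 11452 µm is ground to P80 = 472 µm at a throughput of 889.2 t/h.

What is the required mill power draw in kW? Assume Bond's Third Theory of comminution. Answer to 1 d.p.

Bond: W = 10·Wi·(1/√P80 − 1/√F80)
W = 10·7.8·(1/√472 − 1/√11452) = 10·7.8·(0.036684) = 2.8614 kWh/t
P_mill = W·ṁ = 2.8614·889.2 = 2544.3 kW

P = 2544.3 kW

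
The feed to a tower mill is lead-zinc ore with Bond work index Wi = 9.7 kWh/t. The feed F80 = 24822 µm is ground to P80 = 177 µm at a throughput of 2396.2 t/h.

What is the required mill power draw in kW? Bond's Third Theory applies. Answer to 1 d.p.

P = 15995.3 kW

W = 10·Wi·[P80^(−½) − F80^(−½)]
W = 10·9.7·(1/√177 − 1/√24822) = 10·9.7·(0.068817) = 6.6753 kWh/t
P = W·T = 6.6753·2396.2 = 15995.3 kW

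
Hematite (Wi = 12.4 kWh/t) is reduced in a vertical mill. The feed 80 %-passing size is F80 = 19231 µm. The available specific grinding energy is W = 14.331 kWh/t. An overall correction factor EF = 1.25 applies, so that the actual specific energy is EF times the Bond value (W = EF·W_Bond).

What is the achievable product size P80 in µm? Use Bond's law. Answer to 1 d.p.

Bond: W = 10·Wi·(1/√P80 − 1/√F80)
W_Bond = W / EF = 14.331 / 1.25 = 11.4648 kWh/t
⇒ 1/√P80 = W_Bond/(10·Wi) + 1/√F80
  = 11.4648/(10·12.4) + 1/√19231 = 0.092458 + 0.007211 = 0.099669
P80 = (1/0.099669)² = 10.0332² = 100.67 µm

P80 = 100.7 µm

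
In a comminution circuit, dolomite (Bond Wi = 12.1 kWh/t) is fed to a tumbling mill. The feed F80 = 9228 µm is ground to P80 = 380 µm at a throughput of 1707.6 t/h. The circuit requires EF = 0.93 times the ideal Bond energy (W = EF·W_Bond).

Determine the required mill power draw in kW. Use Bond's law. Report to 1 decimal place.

P = 7857.1 kW

W = 10·Wi·[P80^(−½) − F80^(−½)]
W = 10·12.1·(1/√380 − 1/√9228) = 10·12.1·(0.040889) = 4.9476 kWh/t
Apply correction: 4.9476 × 0.93 = 4.6012 kWh/t
P_mill = W·ṁ = 4.6012·1707.6 = 7857.1 kW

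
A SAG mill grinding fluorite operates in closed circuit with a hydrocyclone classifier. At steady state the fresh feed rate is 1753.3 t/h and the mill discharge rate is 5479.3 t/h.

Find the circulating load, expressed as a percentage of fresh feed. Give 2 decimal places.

CL = 212.51 %

Discharge = new feed + return, hence
R = M − F = 5479.3 − 1753.3 = 3726.0 t/h
CL = 100·R/F = 100·3726.0/1753.3 = 212.51 %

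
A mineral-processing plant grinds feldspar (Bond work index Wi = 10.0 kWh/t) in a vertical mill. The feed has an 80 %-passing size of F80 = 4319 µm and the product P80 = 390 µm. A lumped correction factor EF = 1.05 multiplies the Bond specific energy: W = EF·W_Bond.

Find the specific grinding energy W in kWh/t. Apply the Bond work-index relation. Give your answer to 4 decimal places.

W = 3.7192 kWh/t

W = 10·Wi·(P80^(-½) − F80^(-½))
1/√390 = 0.050637;  1/√4319 = 0.015216
W = 10·10.0·(0.050637 − 0.015216) = 3.5421 kWh/t
With EF = 1.05: W = 3.5421·1.05 = 3.7192 kWh/t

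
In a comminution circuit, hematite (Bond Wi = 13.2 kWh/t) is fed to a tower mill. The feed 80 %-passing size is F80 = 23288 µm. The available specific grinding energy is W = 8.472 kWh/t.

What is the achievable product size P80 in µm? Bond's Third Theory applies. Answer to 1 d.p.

W = 10 Wi / √P80 − 10 Wi / √F80
1/√P80 = 1/√F80 + W/(10·Wi)
  = 8.4720/(10·13.2) + 1/√23288 = 0.064182 + 0.006553 = 0.070735
P80 = (1/0.070735)² = 14.1373² = 199.86 µm

P80 = 199.9 µm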